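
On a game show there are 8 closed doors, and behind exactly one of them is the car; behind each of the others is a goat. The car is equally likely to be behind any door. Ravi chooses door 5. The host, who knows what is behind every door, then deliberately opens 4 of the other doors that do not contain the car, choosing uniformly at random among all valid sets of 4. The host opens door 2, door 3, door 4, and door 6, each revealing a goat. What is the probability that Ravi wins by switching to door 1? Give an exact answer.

Apply Bayes' rule, conditioning on where the car actually is.
If it is behind any of doors 1, 7, and 8 (prior 1/8 each): the host has 15 equally likely choices, so probability 1/15; weight (1/8)·(1/15) = 1/120 each.
If it is behind any of doors 2, 3, 4, and 6 (prior 1/8 each): that door was opened and seen not to hold the prize — ruled out; weight (1/8)·0 = 0 each.
If it is behind door 5 (prior 1/8): the host has 35 equally likely choices, so probability 1/35; weight (1/8)·(1/35) = 1/280.
The weights sum to 1/35.
So P(the car behind door 1 | the host opened door 2, door 3, door 4, and door 6) = (1/120) / (1/35) = 7/24.

7/24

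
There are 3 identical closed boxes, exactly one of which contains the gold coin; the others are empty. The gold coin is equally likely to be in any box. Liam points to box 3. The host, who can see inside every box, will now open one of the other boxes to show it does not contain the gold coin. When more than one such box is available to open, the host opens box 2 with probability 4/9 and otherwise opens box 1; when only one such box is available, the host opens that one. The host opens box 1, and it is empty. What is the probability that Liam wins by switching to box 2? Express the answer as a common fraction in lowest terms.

9/14

Apply Bayes' rule, conditioning on where the gold coin actually is.
If it is in box 1 (prior 1/3): the host opened box 1, so this case is ruled out; weight (1/3)·0 = 0.
If it is in box 2 (prior 1/3): only box 1 is available, probability 1; weight (1/3)·1 = 1/3.
If it is in box 3 (prior 1/3): box 2 is available but not opened, probability 5/9; weight (1/3)·(5/9) = 5/27.
The weights sum to 14/27.
So P(the gold coin in box 2 | the host opened box 1) = (1/3) / (14/27) = 9/14.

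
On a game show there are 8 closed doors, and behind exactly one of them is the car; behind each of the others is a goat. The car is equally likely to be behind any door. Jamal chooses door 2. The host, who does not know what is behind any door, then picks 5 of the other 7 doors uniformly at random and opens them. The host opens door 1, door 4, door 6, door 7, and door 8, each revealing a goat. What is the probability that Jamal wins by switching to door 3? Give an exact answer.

1/3

Because the host chose which doors to open without knowing where the car is, the choice is independent of the prize location. Learning that none of the 5 opened doors holds the car simply rules out those 5 locations and leaves the remaining 3 doors still equally likely by symmetry.
So P(the car behind door 3) = 1/3.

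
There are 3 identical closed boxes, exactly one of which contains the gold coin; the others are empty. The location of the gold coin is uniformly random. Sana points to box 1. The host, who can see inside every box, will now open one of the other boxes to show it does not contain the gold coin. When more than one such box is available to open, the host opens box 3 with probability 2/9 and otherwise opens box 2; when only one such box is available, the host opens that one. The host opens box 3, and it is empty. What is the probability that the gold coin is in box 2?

9/11

Apply Bayes' rule, conditioning on where the gold coin actually is.
If it is in box 1 (prior 1/3): box 3 is available, opened with probability 2/9; weight (1/3)·(2/9) = 2/27.
If it is in box 2 (prior 1/3): only box 3 is available, probability 1; weight (1/3)·1 = 1/3.
If it is in box 3 (prior 1/3): the host opened box 3, so this case is ruled out; weight (1/3)·0 = 0.
The weights sum to 11/27.
So P(the gold coin in box 2 | the host opened box 3) = (1/3) / (11/27) = 9/11.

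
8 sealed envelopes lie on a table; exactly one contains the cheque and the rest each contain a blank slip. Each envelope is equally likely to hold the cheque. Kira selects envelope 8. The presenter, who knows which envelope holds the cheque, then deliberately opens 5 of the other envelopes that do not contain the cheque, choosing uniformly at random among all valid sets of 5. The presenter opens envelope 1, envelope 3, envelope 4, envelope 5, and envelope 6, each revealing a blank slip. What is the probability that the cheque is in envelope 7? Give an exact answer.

Consider each possible location of the cheque in turn.
If it is in any of envelopes 1, 3, 4, 5, and 6 (prior 1/8 each): that envelope was opened and seen not to hold the prize — ruled out; weight (1/8)·0 = 0 each.
If it is in either of envelopes 2 and 7 (prior 1/8 each): the presenter has 6 equally likely choices, so probability 1/6; weight (1/8)·(1/6) = 1/48 each.
If it is in envelope 8 (prior 1/8): the presenter has 21 equally likely choices, so probability 1/21; weight (1/8)·(1/21) = 1/168.
The weights sum to 1/21.
So P(the cheque in envelope 7 | the presenter opened envelope 1, envelope 3, envelope 4, envelope 5, and envelope 6) = (1/48) / (1/21) = 7/16.

7/16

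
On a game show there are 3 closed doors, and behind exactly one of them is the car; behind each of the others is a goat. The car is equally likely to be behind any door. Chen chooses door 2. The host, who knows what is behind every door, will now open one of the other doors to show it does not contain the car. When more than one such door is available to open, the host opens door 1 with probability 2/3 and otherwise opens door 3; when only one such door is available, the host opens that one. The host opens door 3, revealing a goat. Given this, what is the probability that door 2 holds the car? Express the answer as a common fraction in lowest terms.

Consider each possible location of the car in turn.
If it is behind door 1 (prior 1/3): only door 3 is available, probability 1; weight (1/3)·1 = 1/3.
If it is behind door 2 (prior 1/3): door 1 is available but not opened, probability 1/3; weight (1/3)·(1/3) = 1/9.
If it is behind door 3 (prior 1/3): the host opened door 3, so this case is ruled out; weight (1/3)·0 = 0.
The weights sum to 4/9.
So P(the car behind door 2 | the host opened door 3) = (1/9) / (4/9) = 1/4.

1/4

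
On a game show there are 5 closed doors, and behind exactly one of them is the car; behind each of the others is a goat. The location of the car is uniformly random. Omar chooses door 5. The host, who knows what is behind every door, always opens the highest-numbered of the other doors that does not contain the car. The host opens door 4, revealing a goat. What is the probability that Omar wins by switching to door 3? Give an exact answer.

1/4

Apply Bayes' rule, conditioning on where the car actually is.
If it is behind any of doors 1, 2, 3, and 5 (prior 1/5 each): door 4 is the highest-numbered option available, probability 1; weight (1/5)·1 = 1/5 each.
If it is behind door 4 (prior 1/5): the host opened door 4, so this case is ruled out; weight (1/5)·0 = 0.
The weights sum to 4/5.
So P(the car behind door 3 | the host opened door 4) = (1/5) / (4/5) = 1/4.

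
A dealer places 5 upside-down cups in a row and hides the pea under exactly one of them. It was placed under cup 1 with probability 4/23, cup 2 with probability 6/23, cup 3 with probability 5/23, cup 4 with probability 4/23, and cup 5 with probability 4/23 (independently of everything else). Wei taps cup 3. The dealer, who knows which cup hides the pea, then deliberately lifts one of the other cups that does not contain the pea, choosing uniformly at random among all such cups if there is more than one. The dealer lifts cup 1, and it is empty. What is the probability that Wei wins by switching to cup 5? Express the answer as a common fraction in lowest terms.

16/71

Consider each possible location of the pea in turn.
If it is under cup 1 (prior 4/23): the dealer opened cup 1, so this case is ruled out; weight (4/23)·0 = 0.
If it is under cup 2 (prior 6/23): the dealer has 3 equally likely choices, so probability 1/3; weight (6/23)·(1/3) = 2/23.
If it is under cup 3 (prior 5/23): the dealer has 4 equally likely choices, so probability 1/4; weight (5/23)·(1/4) = 5/92.
If it is under either of cups 4 and 5 (prior 4/23 each): the dealer has 3 equally likely choices, so probability 1/3; weight (4/23)·(1/3) = 4/69 each.
The weights sum to 71/276.
So P(the pea under cup 5 | the dealer opened cup 1) = (4/69) / (71/276) = 16/71.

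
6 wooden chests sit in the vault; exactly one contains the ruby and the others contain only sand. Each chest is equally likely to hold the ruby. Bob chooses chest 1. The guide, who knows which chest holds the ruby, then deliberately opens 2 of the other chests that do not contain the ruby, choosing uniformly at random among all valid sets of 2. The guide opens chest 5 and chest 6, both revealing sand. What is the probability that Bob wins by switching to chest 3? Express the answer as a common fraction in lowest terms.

5/18

Consider each possible location of the ruby in turn.
If it is in chest 1 (prior 1/6): the guide has 10 equally likely choices, so probability 1/10; weight (1/6)·(1/10) = 1/60.
If it is in any of chests 2, 3, and 4 (prior 1/6 each): the guide has 6 equally likely choices, so probability 1/6; weight (1/6)·(1/6) = 1/36 each.
If it is in either of chests 5 and 6 (prior 1/6 each): that chest was opened and seen not to hold the prize — ruled out; weight (1/6)·0 = 0 each.
The weights sum to 1/10.
So P(the ruby in chest 3 | the guide opened chest 5 and chest 6) = (1/36) / (1/10) = 5/18.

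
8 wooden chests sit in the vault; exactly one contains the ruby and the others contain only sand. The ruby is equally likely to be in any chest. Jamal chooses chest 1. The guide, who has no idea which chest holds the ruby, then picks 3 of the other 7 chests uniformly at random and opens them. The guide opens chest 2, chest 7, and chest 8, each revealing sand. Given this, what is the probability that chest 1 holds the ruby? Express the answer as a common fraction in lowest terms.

1/5

Because the guide chose which chests to open without knowing where the ruby is, the choice is independent of the prize location. Learning that none of the 3 opened chests holds the ruby simply rules out those 3 locations and leaves the remaining 5 chests still equally likely by symmetry.
So P(the ruby in chest 1) = 1/5.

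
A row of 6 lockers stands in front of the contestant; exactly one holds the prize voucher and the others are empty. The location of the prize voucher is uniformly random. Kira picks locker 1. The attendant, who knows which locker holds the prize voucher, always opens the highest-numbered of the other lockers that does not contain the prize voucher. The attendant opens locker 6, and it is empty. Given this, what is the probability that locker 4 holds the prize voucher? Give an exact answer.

1/5

Apply Bayes' rule, conditioning on where the prize voucher actually is.
If it is in any of lockers 1, 2, 3, 4, and 5 (prior 1/6 each): locker 6 is the highest-numbered option available, probability 1; weight (1/6)·1 = 1/6 each.
If it is in locker 6 (prior 1/6): the attendant opened locker 6, so this case is ruled out; weight (1/6)·0 = 0.
The weights sum to 5/6.
So P(the prize voucher in locker 4 | the attendant opened locker 6) = (1/6) / (5/6) = 1/5.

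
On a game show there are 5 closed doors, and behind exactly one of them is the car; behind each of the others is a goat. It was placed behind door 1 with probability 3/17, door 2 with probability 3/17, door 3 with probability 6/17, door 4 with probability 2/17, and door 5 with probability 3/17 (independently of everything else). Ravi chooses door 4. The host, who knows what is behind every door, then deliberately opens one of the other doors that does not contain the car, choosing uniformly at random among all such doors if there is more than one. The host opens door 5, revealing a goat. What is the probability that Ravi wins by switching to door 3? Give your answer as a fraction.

Condition on the true location of the car.
If it is behind either of doors 1 and 2 (prior 3/17 each): the host has 3 equally likely choices, so probability 1/3; weight (3/17)·(1/3) = 1/17 each.
If it is behind door 3 (prior 6/17): the host has 3 equally likely choices, so probability 1/3; weight (6/17)·(1/3) = 2/17.
If it is behind door 4 (prior 2/17): the host has 4 equally likely choices, so probability 1/4; weight (2/17)·(1/4) = 1/34.
If it is behind door 5 (prior 3/17): the host opened door 5, so this case is ruled out; weight (3/17)·0 = 0.
The weights sum to 9/34.
So P(the car behind door 3 | the host opened door 5) = (2/17) / (9/34) = 4/9.

4/9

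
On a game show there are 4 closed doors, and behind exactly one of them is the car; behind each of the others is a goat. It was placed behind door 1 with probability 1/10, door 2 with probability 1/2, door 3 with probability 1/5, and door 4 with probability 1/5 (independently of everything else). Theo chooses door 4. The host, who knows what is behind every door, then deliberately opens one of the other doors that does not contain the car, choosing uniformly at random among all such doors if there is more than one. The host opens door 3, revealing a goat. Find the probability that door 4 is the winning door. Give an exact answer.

Apply Bayes' rule, conditioning on where the car actually is.
If it is behind door 1 (prior 1/10): the host has 2 equally likely choices, so probability 1/2; weight (1/10)·(1/2) = 1/20.
If it is behind door 2 (prior 1/2): the host has 2 equally likely choices, so probability 1/2; weight (1/2)·(1/2) = 1/4.
If it is behind door 3 (prior 1/5): the host opened door 3, so this case is ruled out; weight (1/5)·0 = 0.
If it is behind door 4 (prior 1/5): the host has 3 equally likely choices, so probability 1/3; weight (1/5)·(1/3) = 1/15.
The weights sum to 11/30.
So P(the car behind door 4 | the host opened door 3) = (1/15) / (11/30) = 2/11.

2/11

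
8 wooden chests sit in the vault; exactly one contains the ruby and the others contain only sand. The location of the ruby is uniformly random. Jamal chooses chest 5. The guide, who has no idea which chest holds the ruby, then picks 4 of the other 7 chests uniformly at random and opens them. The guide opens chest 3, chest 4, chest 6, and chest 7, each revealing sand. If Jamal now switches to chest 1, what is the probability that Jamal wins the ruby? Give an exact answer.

Condition on the true location of the ruby.
If it is in any of chests 1, 2, 5, and 8 (prior 1/8 each): the guide picks exactly this set with probability 1/35 regardless, and none is the prize; weight (1/8)·(1/35) = 1/280 each.
If it is in any of chests 3, 4, 6, and 7 (prior 1/8 each): that chest was opened and seen not to hold the prize — ruled out; weight (1/8)·0 = 0 each.
The weights sum to 1/70.
So P(the ruby in chest 1 | the guide opened chest 3, chest 4, chest 6, and chest 7) = (1/280) / (1/70) = 1/4.

1/4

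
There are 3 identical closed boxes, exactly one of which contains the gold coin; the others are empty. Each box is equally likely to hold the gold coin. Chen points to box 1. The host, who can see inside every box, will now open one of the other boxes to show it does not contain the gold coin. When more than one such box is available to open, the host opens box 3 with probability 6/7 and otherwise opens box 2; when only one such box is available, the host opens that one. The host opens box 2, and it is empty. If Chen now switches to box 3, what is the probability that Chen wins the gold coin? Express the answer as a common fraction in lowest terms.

7/8

Apply Bayes' rule, conditioning on where the gold coin actually is.
If it is in box 1 (prior 1/3): box 3 is available but not opened, probability 1/7; weight (1/3)·(1/7) = 1/21.
If it is in box 2 (prior 1/3): the host opened box 2, so this case is ruled out; weight (1/3)·0 = 0.
If it is in box 3 (prior 1/3): only box 2 is available, probability 1; weight (1/3)·1 = 1/3.
The weights sum to 8/21.
So P(the gold coin in box 3 | the host opened box 2) = (1/3) / (8/21) = 7/8.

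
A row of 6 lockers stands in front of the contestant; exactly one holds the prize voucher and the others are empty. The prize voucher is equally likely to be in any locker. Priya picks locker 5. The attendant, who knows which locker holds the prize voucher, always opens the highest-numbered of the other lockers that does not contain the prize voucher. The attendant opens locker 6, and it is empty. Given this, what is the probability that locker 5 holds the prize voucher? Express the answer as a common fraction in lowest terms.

Consider each possible location of the prize voucher in turn.
If it is in any of lockers 1, 2, 3, 4, and 5 (prior 1/6 each): locker 6 is the highest-numbered option available, probability 1; weight (1/6)·1 = 1/6 each.
If it is in locker 6 (prior 1/6): the attendant opened locker 6, so this case is ruled out; weight (1/6)·0 = 0.
The weights sum to 5/6.
So P(the prize voucher in locker 5 | the attendant opened locker 6) = (1/6) / (5/6) = 1/5.

1/5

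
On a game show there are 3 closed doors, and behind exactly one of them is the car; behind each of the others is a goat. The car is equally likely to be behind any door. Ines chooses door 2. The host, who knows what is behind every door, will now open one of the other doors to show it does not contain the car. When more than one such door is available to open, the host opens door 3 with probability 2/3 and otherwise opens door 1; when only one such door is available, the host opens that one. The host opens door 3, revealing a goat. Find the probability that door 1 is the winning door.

3/5

Condition on the true location of the car.
If it is behind door 1 (prior 1/3): only door 3 is available, probability 1; weight (1/3)·1 = 1/3.
If it is behind door 2 (prior 1/3): door 3 is available, opened with probability 2/3; weight (1/3)·(2/3) = 2/9.
If it is behind door 3 (prior 1/3): the host opened door 3, so this case is ruled out; weight (1/3)·0 = 0.
The weights sum to 5/9.
So P(the car behind door 1 | the host opened door 3) = (1/3) / (5/9) = 3/5.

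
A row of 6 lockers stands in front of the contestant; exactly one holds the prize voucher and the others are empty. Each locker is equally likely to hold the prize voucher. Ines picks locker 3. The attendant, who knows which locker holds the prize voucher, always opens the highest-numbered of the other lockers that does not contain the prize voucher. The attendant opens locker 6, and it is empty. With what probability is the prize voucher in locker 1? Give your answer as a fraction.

Apply Bayes' rule, conditioning on where the prize voucher actually is.
If it is in any of lockers 1, 2, 3, 4, and 5 (prior 1/6 each): locker 6 is the highest-numbered option available, probability 1; weight (1/6)·1 = 1/6 each.
If it is in locker 6 (prior 1/6): the attendant opened locker 6, so this case is ruled out; weight (1/6)·0 = 0.
The weights sum to 5/6.
So P(the prize voucher in locker 1 | the attendant opened locker 6) = (1/6) / (5/6) = 1/5.

1/5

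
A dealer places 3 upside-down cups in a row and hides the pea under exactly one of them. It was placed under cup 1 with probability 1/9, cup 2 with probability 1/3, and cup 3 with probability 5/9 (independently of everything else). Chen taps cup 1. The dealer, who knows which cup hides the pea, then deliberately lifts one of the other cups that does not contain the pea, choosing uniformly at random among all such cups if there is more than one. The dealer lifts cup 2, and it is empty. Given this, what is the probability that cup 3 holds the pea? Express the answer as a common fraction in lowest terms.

10/11

Condition on the true location of the pea.
If it is under cup 1 (prior 1/9): the dealer has 2 equally likely choices, so probability 1/2; weight (1/9)·(1/2) = 1/18.
If it is under cup 2 (prior 1/3): the dealer opened cup 2, so this case is ruled out; weight (1/3)·0 = 0.
If it is under cup 3 (prior 5/9): the dealer has no choice, probability 1; weight (5/9)·1 = 5/9.
The weights sum to 11/18.
So P(the pea under cup 3 | the dealer opened cup 2) = (5/9) / (11/18) = 10/11.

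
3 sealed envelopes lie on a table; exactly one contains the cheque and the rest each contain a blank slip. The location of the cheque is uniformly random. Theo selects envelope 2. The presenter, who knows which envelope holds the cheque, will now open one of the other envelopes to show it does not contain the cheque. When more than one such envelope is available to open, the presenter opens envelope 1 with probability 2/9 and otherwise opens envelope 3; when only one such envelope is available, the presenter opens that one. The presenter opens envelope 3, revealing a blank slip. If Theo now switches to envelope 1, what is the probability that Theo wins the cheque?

9/16

Condition on the true location of the cheque.
If it is in envelope 1 (prior 1/3): only envelope 3 is available, probability 1; weight (1/3)·1 = 1/3.
If it is in envelope 2 (prior 1/3): envelope 1 is available but not opened, probability 7/9; weight (1/3)·(7/9) = 7/27.
If it is in envelope 3 (prior 1/3): the presenter opened envelope 3, so this case is ruled out; weight (1/3)·0 = 0.
The weights sum to 16/27.
So P(the cheque in envelope 1 | the presenter opened envelope 3) = (1/3) / (16/27) = 9/16.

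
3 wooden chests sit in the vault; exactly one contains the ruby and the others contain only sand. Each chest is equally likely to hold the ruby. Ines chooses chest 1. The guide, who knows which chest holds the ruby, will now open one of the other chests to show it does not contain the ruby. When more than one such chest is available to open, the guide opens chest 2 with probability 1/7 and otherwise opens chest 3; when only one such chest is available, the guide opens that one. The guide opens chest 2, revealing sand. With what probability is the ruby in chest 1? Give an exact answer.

Consider each possible location of the ruby in turn.
If it is in chest 1 (prior 1/3): chest 2 is available, opened with probability 1/7; weight (1/3)·(1/7) = 1/21.
If it is in chest 2 (prior 1/3): the guide opened chest 2, so this case is ruled out; weight (1/3)·0 = 0.
If it is in chest 3 (prior 1/3): only chest 2 is available, probability 1; weight (1/3)·1 = 1/3.
The weights sum to 8/21.
So P(the ruby in chest 1 | the guide opened chest 2) = (1/21) / (8/21) = 1/8.

1/8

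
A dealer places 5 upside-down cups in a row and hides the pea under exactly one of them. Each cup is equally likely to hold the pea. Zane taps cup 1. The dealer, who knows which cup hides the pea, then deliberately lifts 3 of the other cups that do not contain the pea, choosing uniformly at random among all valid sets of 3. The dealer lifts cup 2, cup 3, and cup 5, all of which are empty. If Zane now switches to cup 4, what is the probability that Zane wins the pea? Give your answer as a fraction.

Condition on the true location of the pea.
If it is under cup 1 (prior 1/5): the dealer has 4 equally likely choices, so probability 1/4; weight (1/5)·(1/4) = 1/20.
If it is under any of cups 2, 3, and 5 (prior 1/5 each): that cup was opened and seen not to hold the prize — ruled out; weight (1/5)·0 = 0 each.
If it is under cup 4 (prior 1/5): the dealer has no choice, probability 1; weight (1/5)·1 = 1/5.
The weights sum to 1/4.
So P(the pea under cup 4 | the dealer opened cup 2, cup 3, and cup 5) = (1/5) / (1/4) = 4/5.

4/5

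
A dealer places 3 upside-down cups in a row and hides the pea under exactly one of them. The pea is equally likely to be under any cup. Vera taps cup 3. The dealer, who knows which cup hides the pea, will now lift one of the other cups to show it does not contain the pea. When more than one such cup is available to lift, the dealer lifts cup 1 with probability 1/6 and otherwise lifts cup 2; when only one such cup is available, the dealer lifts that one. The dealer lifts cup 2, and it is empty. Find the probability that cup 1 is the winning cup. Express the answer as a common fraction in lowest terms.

Condition on the true location of the pea.
If it is under cup 1 (prior 1/3): only cup 2 is available, probability 1; weight (1/3)·1 = 1/3.
If it is under cup 2 (prior 1/3): the dealer opened cup 2, so this case is ruled out; weight (1/3)·0 = 0.
If it is under cup 3 (prior 1/3): cup 1 is available but not opened, probability 5/6; weight (1/3)·(5/6) = 5/18.
The weights sum to 11/18.
So P(the pea under cup 1 | the dealer opened cup 2) = (1/3) / (11/18) = 6/11.

6/11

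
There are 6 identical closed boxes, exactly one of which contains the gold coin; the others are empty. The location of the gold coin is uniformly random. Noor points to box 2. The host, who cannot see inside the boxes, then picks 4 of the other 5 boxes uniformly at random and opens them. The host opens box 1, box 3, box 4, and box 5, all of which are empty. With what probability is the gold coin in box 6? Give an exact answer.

Apply Bayes' rule, conditioning on where the gold coin actually is.
If it is in any of boxes 1, 3, 4, and 5 (prior 1/6 each): that box was opened and seen not to hold the prize — ruled out; weight (1/6)·0 = 0 each.
If it is in either of boxes 2 and 6 (prior 1/6 each): the host picks exactly this set with probability 1/5 regardless, and none is the prize; weight (1/6)·(1/5) = 1/30 each.
The weights sum to 1/15.
So P(the gold coin in box 6 | the host opened box 1, box 3, box 4, and box 5) = (1/30) / (1/15) = 1/2.

1/2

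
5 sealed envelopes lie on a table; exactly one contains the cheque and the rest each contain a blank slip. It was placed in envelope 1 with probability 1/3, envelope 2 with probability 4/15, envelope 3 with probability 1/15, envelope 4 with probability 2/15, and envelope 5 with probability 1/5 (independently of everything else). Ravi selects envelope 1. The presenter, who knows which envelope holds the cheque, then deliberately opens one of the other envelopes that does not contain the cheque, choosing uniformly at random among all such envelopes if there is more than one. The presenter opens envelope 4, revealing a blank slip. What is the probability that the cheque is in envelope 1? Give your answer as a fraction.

15/47

Apply Bayes' rule, conditioning on where the cheque actually is.
If it is in envelope 1 (prior 1/3): the presenter has 4 equally likely choices, so probability 1/4; weight (1/3)·(1/4) = 1/12.
If it is in envelope 2 (prior 4/15): the presenter has 3 equally likely choices, so probability 1/3; weight (4/15)·(1/3) = 4/45.
If it is in envelope 3 (prior 1/15): the presenter has 3 equally likely choices, so probability 1/3; weight (1/15)·(1/3) = 1/45.
If it is in envelope 4 (prior 2/15): the presenter opened envelope 4, so this case is ruled out; weight (2/15)·0 = 0.
If it is in envelope 5 (prior 1/5): the presenter has 3 equally likely choices, so probability 1/3; weight (1/5)·(1/3) = 1/15.
The weights sum to 47/180.
So P(the cheque in envelope 1 | the presenter opened envelope 4) = (1/12) / (47/180) = 15/47.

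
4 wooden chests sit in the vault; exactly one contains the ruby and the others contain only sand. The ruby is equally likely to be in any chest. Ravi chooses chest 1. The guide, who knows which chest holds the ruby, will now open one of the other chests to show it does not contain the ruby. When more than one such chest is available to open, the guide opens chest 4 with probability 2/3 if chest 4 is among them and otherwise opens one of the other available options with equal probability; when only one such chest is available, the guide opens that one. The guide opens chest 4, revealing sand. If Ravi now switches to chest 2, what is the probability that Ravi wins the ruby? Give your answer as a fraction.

Consider each possible location of the ruby in turn.
If it is in any of chests 1, 2, and 3 (prior 1/4 each): chest 4 is available, opened with probability 2/3; weight (1/4)·(2/3) = 1/6 each.
If it is in chest 4 (prior 1/4): the guide opened chest 4, so this case is ruled out; weight (1/4)·0 = 0.
The weights sum to 1/2.
So P(the ruby in chest 2 | the guide opened chest 4) = (1/6) / (1/2) = 1/3.

1/3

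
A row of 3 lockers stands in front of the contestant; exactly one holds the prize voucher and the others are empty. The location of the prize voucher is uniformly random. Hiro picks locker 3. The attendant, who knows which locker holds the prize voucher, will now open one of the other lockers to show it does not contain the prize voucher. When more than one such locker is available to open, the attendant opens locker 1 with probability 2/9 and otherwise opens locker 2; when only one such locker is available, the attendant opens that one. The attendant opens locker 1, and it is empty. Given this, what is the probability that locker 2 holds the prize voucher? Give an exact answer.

Consider each possible location of the prize voucher in turn.
If it is in locker 1 (prior 1/3): the attendant opened locker 1, so this case is ruled out; weight (1/3)·0 = 0.
If it is in locker 2 (prior 1/3): only locker 1 is available, probability 1; weight (1/3)·1 = 1/3.
If it is in locker 3 (prior 1/3): locker 1 is available, opened with probability 2/9; weight (1/3)·(2/9) = 2/27.
The weights sum to 11/27.
So P(the prize voucher in locker 2 | the attendant opened locker 1) = (1/3) / (11/27) = 9/11.

9/11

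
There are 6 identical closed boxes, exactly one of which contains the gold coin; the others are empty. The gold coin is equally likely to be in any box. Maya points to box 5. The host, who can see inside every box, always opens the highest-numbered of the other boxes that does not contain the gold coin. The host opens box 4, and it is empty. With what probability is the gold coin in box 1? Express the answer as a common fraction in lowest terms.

0

Apply Bayes' rule, conditioning on where the gold coin actually is.
If it is in any of boxes 1, 2, 3, and 5 (prior 1/6 each): the host would have opened box 6 instead, probability 0; weight (1/6)·0 = 0 each.
If it is in box 4 (prior 1/6): the host opened box 4, so this case is ruled out; weight (1/6)·0 = 0.
If it is in box 6 (prior 1/6): box 4 is the highest-numbered option available, probability 1; weight (1/6)·1 = 1/6.
The weights sum to 1/6.
So P(the gold coin in box 1 | the host opened box 4) = 0 / (1/6) = 0.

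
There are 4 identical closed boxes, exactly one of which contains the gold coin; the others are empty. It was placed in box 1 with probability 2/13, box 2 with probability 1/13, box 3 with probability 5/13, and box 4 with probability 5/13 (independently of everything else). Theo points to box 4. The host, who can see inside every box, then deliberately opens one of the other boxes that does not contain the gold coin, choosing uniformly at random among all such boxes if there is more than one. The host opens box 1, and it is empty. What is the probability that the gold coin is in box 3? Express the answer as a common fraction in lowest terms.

Consider each possible location of the gold coin in turn.
If it is in box 1 (prior 2/13): the host opened box 1, so this case is ruled out; weight (2/13)·0 = 0.
If it is in box 2 (prior 1/13): the host has 2 equally likely choices, so probability 1/2; weight (1/13)·(1/2) = 1/26.
If it is in box 3 (prior 5/13): the host has 2 equally likely choices, so probability 1/2; weight (5/13)·(1/2) = 5/26.
If it is in box 4 (prior 5/13): the host has 3 equally likely choices, so probability 1/3; weight (5/13)·(1/3) = 5/39.
The weights sum to 14/39.
So P(the gold coin in box 3 | the host opened box 1) = (5/26) / (14/39) = 15/28.

15/28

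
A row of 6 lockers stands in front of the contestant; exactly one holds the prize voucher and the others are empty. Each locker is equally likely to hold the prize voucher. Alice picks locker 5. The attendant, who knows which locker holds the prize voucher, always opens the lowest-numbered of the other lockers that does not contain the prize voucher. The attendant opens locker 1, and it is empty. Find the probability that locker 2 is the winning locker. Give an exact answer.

1/5

Apply Bayes' rule, conditioning on where the prize voucher actually is.
If it is in locker 1 (prior 1/6): the attendant opened locker 1, so this case is ruled out; weight (1/6)·0 = 0.
If it is in any of lockers 2, 3, 4, 5, and 6 (prior 1/6 each): locker 1 is the lowest-numbered option available, probability 1; weight (1/6)·1 = 1/6 each.
The weights sum to 5/6.
So P(the prize voucher in locker 2 | the attendant opened locker 1) = (1/6) / (5/6) = 1/5.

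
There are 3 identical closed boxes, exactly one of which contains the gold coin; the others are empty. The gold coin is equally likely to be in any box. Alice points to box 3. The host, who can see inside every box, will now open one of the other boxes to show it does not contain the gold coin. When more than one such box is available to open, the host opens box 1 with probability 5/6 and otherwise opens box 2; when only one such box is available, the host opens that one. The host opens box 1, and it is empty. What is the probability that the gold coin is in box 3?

5/11

Condition on the true location of the gold coin.
If it is in box 1 (prior 1/3): the host opened box 1, so this case is ruled out; weight (1/3)·0 = 0.
If it is in box 2 (prior 1/3): only box 1 is available, probability 1; weight (1/3)·1 = 1/3.
If it is in box 3 (prior 1/3): box 1 is available, opened with probability 5/6; weight (1/3)·(5/6) = 5/18.
The weights sum to 11/18.
So P(the gold coin in box 3 | the host opened box 1) = (5/18) / (11/18) = 5/11.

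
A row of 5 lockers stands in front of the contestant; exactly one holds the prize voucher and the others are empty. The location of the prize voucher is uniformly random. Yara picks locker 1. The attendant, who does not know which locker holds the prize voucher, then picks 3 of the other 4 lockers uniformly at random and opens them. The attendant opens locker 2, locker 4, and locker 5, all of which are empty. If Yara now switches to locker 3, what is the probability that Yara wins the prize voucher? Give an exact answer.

Condition on the true location of the prize voucher.
If it is in either of lockers 1 and 3 (prior 1/5 each): the attendant picks exactly this set with probability 1/4 regardless, and none is the prize; weight (1/5)·(1/4) = 1/20 each.
If it is in any of lockers 2, 4, and 5 (prior 1/5 each): that locker was opened and seen not to hold the prize — ruled out; weight (1/5)·0 = 0 each.
The weights sum to 1/10.
So P(the prize voucher in locker 3 | the attendant opened locker 2, locker 4, and locker 5) = (1/20) / (1/10) = 1/2.

1/2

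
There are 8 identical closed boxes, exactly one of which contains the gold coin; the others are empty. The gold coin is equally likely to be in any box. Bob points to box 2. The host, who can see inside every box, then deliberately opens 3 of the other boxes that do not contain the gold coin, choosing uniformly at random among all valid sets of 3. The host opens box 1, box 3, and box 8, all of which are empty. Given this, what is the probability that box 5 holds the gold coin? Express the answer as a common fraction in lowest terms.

Consider each possible location of the gold coin in turn.
If it is in any of boxes 1, 3, and 8 (prior 1/8 each): that box was opened and seen not to hold the prize — ruled out; weight (1/8)·0 = 0 each.
If it is in box 2 (prior 1/8): the host has 35 equally likely choices, so probability 1/35; weight (1/8)·(1/35) = 1/280.
If it is in any of boxes 4, 5, 6, and 7 (prior 1/8 each): the host has 20 equally likely choices, so probability 1/20; weight (1/8)·(1/20) = 1/160 each.
The weights sum to 1/35.
So P(the gold coin in box 5 | the host opened box 1, box 3, and box 8) = (1/160) / (1/35) = 7/32.

7/32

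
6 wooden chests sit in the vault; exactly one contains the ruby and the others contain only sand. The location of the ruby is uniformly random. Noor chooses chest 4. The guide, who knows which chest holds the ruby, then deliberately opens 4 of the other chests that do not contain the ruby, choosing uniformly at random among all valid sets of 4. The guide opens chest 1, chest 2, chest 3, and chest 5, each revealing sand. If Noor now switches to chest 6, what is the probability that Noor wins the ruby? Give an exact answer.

Condition on the true location of the ruby.
If it is in any of chests 1, 2, 3, and 5 (prior 1/6 each): that chest was opened and seen not to hold the prize — ruled out; weight (1/6)·0 = 0 each.
If it is in chest 4 (prior 1/6): the guide has 5 equally likely choices, so probability 1/5; weight (1/6)·(1/5) = 1/30.
If it is in chest 6 (prior 1/6): the guide has no choice, probability 1; weight (1/6)·1 = 1/6.
The weights sum to 1/5.
So P(the ruby in chest 6 | the guide opened chest 1, chest 2, chest 3, and chest 5) = (1/6) / (1/5) = 5/6.

5/6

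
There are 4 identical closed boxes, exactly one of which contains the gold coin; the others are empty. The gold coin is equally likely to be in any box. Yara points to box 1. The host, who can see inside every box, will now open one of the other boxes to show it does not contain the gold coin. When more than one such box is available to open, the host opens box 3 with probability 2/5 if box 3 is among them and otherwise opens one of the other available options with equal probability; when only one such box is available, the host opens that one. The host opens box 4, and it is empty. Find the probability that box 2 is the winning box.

3/7

Consider each possible location of the gold coin in turn.
If it is in box 1 (prior 1/4): box 3 is available but not opened; box 4 gets probability (1 − 2/5)/2 = 3/10; weight (1/4)·(3/10) = 3/40.
If it is in box 2 (prior 1/4): box 3 is available but not opened, probability 3/5; weight (1/4)·(3/5) = 3/20.
If it is in box 3 (prior 1/4): box 3 holds the prize so is unavailable; the host chooses uniformly among the 2 others, probability 1/2; weight (1/4)·(1/2) = 1/8.
If it is in box 4 (prior 1/4): the host opened box 4, so this case is ruled out; weight (1/4)·0 = 0.
The weights sum to 7/20.
So P(the gold coin in box 2 | the host opened box 4) = (3/20) / (7/20) = 3/7.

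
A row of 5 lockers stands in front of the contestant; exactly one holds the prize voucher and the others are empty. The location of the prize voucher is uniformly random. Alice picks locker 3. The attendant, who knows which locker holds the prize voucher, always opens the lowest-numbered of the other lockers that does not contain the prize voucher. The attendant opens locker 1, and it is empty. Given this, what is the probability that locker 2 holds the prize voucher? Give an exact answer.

1/4

Condition on the true location of the prize voucher.
If it is in locker 1 (prior 1/5): the attendant opened locker 1, so this case is ruled out; weight (1/5)·0 = 0.
If it is in any of lockers 2, 3, 4, and 5 (prior 1/5 each): locker 1 is the lowest-numbered option available, probability 1; weight (1/5)·1 = 1/5 each.
The weights sum to 4/5.
So P(the prize voucher in locker 2 | the attendant opened locker 1) = (1/5) / (4/5) = 1/4.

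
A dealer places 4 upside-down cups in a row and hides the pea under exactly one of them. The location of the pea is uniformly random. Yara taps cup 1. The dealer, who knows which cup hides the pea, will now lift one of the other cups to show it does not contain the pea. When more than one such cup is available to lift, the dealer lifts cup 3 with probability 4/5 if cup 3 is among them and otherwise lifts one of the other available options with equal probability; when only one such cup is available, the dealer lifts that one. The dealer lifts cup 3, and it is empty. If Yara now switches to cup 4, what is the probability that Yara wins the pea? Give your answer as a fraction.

1/3

Condition on the true location of the pea.
If it is under any of cups 1, 2, and 4 (prior 1/4 each): cup 3 is available, opened with probability 4/5; weight (1/4)·(4/5) = 1/5 each.
If it is under cup 3 (prior 1/4): the dealer opened cup 3, so this case is ruled out; weight (1/4)·0 = 0.
The weights sum to 3/5.
So P(the pea under cup 4 | the dealer opened cup 3) = (1/5) / (3/5) = 1/3.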